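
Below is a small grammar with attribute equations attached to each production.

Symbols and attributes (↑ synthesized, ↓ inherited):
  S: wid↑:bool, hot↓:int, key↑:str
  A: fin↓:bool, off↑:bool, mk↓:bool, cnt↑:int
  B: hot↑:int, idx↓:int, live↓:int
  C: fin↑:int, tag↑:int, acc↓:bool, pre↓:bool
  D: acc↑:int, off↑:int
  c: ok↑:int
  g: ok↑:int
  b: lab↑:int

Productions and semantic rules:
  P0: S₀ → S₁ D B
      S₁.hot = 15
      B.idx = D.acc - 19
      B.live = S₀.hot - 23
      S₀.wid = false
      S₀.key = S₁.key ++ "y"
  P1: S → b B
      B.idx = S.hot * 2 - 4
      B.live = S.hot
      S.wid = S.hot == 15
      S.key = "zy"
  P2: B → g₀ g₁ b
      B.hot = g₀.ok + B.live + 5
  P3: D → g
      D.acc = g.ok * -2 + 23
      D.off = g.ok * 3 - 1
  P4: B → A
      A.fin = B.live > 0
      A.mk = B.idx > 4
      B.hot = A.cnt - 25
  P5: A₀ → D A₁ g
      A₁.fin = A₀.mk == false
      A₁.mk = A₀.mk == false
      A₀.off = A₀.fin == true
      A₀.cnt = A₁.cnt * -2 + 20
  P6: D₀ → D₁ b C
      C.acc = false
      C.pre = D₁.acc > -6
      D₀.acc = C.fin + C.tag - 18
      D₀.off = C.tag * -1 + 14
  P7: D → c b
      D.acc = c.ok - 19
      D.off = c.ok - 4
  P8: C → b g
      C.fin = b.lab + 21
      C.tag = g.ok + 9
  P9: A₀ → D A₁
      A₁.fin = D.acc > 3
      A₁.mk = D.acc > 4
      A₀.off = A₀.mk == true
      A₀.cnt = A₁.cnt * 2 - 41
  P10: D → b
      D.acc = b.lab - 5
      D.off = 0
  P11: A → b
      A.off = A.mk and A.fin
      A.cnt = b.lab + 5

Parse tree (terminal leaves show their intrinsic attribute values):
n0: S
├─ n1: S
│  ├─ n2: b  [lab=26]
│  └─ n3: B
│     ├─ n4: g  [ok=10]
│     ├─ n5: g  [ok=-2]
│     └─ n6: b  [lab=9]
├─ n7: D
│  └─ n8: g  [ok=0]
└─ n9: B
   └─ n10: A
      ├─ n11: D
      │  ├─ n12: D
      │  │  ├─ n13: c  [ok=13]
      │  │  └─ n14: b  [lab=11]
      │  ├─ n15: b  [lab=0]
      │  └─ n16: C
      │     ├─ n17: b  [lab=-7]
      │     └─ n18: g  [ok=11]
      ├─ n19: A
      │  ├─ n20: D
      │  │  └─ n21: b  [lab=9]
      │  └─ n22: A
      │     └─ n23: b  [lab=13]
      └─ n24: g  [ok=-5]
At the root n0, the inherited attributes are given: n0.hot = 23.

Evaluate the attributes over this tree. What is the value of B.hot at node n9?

5

1. n0.hot = 23  [given at root]
2. n1.hot = 15  [15]
3. n2.lab = 26  [terminal]
4. n3.idx = 26  [S.hot * 2 - 4]
5. n3.live = 15  [S.hot]
6. n4.ok = 10  [terminal]
7. n5.ok = -2  [terminal]
8. n6.lab = 9  [terminal]
9. n3.hot = 30  [g₀.ok + B.live + 5]
10. n1.wid = true  [S.hot == 15]
11. n1.key = "zy"  ["zy"]
12. n8.ok = 0  [terminal]
13. n7.acc = 23  [g.ok * -2 + 23]
14. n7.off = -1  [g.ok * 3 - 1]
15. n9.idx = 4  [D.acc - 19]
16. n9.live = 0  [S₀.hot - 23]
17. n10.fin = false  [B.live > 0]
18. n10.mk = false  [B.idx > 4]
19. n13.ok = 13  [terminal]
20. n14.lab = 11  [terminal]
21. n12.acc = -6  [c.ok - 19]
22. n12.off = 9  [c.ok - 4]
23. n15.lab = 0  [terminal]
24. n16.acc = false  [false]
25. n16.pre = false  [D₁.acc > -6]
26. n17.lab = -7  [terminal]
27. n18.ok = 11  [terminal]
28. n16.fin = 14  [b.lab + 21]
29. n16.tag = 20  [g.ok + 9]
30. n11.acc = 16  [C.fin + C.tag - 18]
31. n11.off = -6  [C.tag * -1 + 14]
32. n19.fin = true  [A₀.mk == false]
33. n19.mk = true  [A₀.mk == false]
34. n21.lab = 9  [terminal]
35. n20.acc = 4  [b.lab - 5]
36. n20.off = 0  [0]
37. n22.fin = true  [D.acc > 3]
38. n22.mk = false  [D.acc > 4]
39. n23.lab = 13  [terminal]
40. n22.off = false  [A.mk and A.fin]
41. n22.cnt = 18  [b.lab + 5]
42. n19.off = true  [A₀.mk == true]
43. n19.cnt = -5  [A₁.cnt * 2 - 41]
44. n24.ok = -5  [terminal]
45. n10.off = false  [A₀.fin == true]
46. n10.cnt = 30  [A₁.cnt * -2 + 20]
47. n9.hot = 5  [A.cnt - 25]
48. n0.wid = false  [false]
49. n0.key = "zyy"  [S₁.key ++ "y"]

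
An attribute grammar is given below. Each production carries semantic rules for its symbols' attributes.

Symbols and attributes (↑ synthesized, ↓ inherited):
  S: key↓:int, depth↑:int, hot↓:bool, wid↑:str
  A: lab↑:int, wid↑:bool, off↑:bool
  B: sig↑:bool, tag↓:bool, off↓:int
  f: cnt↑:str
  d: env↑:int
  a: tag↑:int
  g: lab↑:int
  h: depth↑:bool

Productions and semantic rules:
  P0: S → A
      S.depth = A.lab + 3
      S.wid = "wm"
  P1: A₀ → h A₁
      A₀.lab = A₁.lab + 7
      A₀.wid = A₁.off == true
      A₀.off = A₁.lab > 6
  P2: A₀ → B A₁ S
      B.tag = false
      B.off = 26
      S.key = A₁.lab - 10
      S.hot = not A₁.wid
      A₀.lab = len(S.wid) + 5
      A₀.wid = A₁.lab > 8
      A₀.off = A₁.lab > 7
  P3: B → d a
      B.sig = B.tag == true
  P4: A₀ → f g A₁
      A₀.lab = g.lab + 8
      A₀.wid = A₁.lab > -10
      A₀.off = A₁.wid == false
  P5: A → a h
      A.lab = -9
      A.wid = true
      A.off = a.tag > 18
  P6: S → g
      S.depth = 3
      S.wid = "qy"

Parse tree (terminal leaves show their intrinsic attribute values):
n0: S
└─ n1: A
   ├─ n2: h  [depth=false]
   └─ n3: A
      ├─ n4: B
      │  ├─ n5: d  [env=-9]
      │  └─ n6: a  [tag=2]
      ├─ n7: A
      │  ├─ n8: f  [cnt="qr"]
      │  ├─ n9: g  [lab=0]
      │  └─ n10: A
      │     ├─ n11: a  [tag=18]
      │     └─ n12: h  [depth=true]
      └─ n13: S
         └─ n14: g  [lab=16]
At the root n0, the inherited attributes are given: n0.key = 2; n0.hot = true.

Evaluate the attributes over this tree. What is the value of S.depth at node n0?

1. n0.key = 2  [given at root]
2. n0.hot = true  [given at root]
3. n2.depth = false  [terminal]
4. n4.tag = false  [false]
5. n4.off = 26  [26]
6. n5.env = -9  [terminal]
7. n6.tag = 2  [terminal]
8. n4.sig = false  [B.tag == true]
9. n8.cnt = "qr"  [terminal]
10. n9.lab = 0  [terminal]
11. n11.tag = 18  [terminal]
12. n12.depth = true  [terminal]
13. n10.lab = -9  [-9]
14. n10.wid = true  [true]
15. n10.off = false  [a.tag > 18]
16. n7.lab = 8  [g.lab + 8]
17. n7.wid = true  [A₁.lab > -10]
18. n7.off = false  [A₁.wid == false]
19. n13.key = -2  [A₁.lab - 10]
20. n13.hot = false  [not A₁.wid]
21. n14.lab = 16  [terminal]
22. n13.depth = 3  [3]
23. n13.wid = "qy"  ["qy"]
24. n3.lab = 7  [len(S.wid) + 5]
25. n3.wid = false  [A₁.lab > 8]
26. n3.off = true  [A₁.lab > 7]
27. n1.lab = 14  [A₁.lab + 7]
28. n1.wid = true  [A₁.off == true]
29. n1.off = true  [A₁.lab > 6]
30. n0.depth = 17  [A.lab + 3]
31. n0.wid = "wm"  ["wm"]

17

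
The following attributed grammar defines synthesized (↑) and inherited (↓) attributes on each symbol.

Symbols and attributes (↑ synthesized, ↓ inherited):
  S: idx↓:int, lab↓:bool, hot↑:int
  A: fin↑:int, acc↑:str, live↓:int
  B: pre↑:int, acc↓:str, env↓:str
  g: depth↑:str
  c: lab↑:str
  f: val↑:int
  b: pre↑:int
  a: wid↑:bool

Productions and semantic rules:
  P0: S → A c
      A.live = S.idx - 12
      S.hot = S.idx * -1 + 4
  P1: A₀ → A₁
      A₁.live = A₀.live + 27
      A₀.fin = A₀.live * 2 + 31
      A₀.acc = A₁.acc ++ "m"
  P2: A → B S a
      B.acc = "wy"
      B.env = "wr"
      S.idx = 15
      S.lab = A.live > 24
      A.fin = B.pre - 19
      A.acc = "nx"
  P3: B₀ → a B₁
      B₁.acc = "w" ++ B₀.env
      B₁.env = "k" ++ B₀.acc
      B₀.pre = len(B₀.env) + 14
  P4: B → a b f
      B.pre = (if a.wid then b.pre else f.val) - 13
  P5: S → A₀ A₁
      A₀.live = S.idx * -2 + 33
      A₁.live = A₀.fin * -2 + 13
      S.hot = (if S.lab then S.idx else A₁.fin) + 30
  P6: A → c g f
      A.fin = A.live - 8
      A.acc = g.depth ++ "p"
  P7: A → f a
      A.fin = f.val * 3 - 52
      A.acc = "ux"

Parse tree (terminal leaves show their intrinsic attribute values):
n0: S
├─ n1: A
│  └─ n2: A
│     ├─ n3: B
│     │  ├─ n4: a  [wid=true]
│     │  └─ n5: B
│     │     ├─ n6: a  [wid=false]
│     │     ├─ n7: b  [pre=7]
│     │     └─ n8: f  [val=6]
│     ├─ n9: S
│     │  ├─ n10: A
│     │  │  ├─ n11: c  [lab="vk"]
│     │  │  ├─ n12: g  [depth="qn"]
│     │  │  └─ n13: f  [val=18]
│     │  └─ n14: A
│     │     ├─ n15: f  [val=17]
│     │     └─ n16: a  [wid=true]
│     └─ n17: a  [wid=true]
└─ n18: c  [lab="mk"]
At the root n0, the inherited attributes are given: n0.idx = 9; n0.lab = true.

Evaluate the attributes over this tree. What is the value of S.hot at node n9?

29

1. n0.idx = 9  [given at root]
2. n0.lab = true  [given at root]
3. n1.live = -3  [S.idx - 12]
4. n2.live = 24  [A₀.live + 27]
5. n3.acc = "wy"  ["wy"]
6. n3.env = "wr"  ["wr"]
7. n4.wid = true  [terminal]
8. n5.acc = "wwr"  ["w" ++ B₀.env]
9. n5.env = "kwy"  ["k" ++ B₀.acc]
10. n6.wid = false  [terminal]
11. n7.pre = 7  [terminal]
12. n8.val = 6  [terminal]
13. n5.pre = -7  [(if a.wid then b.pre else f.val) - 13]
14. n3.pre = 16  [len(B₀.env) + 14]
15. n9.idx = 15  [15]
16. n9.lab = false  [A.live > 24]
17. n10.live = 3  [S.idx * -2 + 33]
18. n11.lab = "vk"  [terminal]
19. n12.depth = "qn"  [terminal]
20. n13.val = 18  [terminal]
21. n10.fin = -5  [A.live - 8]
22. n10.acc = "qnp"  [g.depth ++ "p"]
23. n14.live = 23  [A₀.fin * -2 + 13]
24. n15.val = 17  [terminal]
25. n16.wid = true  [terminal]
26. n14.fin = -1  [f.val * 3 - 52]
27. n14.acc = "ux"  ["ux"]
28. n9.hot = 29  [(if S.lab then S.idx else A₁.fin) + 30]
29. n17.wid = true  [terminal]
30. n2.fin = -3  [B.pre - 19]
31. n2.acc = "nx"  ["nx"]
32. n1.fin = 25  [A₀.live * 2 + 31]
33. n1.acc = "nxm"  [A₁.acc ++ "m"]
34. n18.lab = "mk"  [terminal]
35. n0.hot = -5  [S.idx * -1 + 4]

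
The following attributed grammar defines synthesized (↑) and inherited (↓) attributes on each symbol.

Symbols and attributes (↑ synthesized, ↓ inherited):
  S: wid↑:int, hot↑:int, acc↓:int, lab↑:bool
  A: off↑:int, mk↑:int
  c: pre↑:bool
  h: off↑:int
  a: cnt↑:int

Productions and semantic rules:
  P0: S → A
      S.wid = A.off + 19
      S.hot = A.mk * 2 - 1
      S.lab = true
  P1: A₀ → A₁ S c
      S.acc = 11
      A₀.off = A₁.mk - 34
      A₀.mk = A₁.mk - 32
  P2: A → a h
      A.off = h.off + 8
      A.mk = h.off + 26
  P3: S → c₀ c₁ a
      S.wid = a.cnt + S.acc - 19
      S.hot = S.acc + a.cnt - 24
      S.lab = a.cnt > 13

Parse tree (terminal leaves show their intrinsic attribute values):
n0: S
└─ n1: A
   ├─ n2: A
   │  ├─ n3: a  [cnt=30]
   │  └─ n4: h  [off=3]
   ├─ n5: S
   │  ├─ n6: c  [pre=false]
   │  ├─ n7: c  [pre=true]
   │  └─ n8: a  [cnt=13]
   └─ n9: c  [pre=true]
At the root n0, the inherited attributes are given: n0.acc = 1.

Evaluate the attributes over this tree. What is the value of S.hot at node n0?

-7

1. n0.acc = 1  [given at root]
2. n3.cnt = 30  [terminal]
3. n4.off = 3  [terminal]
4. n2.off = 11  [h.off + 8]
5. n2.mk = 29  [h.off + 26]
6. n5.acc = 11  [11]
7. n6.pre = false  [terminal]
8. n7.pre = true  [terminal]
9. n8.cnt = 13  [terminal]
10. n5.wid = 5  [a.cnt + S.acc - 19]
11. n5.hot = 0  [S.acc + a.cnt - 24]
12. n5.lab = false  [a.cnt > 13]
13. n9.pre = true  [terminal]
14. n1.off = -5  [A₁.mk - 34]
15. n1.mk = -3  [A₁.mk - 32]
16. n0.wid = 14  [A.off + 19]
17. n0.hot = -7  [A.mk * 2 - 1]
18. n0.lab = true  [true]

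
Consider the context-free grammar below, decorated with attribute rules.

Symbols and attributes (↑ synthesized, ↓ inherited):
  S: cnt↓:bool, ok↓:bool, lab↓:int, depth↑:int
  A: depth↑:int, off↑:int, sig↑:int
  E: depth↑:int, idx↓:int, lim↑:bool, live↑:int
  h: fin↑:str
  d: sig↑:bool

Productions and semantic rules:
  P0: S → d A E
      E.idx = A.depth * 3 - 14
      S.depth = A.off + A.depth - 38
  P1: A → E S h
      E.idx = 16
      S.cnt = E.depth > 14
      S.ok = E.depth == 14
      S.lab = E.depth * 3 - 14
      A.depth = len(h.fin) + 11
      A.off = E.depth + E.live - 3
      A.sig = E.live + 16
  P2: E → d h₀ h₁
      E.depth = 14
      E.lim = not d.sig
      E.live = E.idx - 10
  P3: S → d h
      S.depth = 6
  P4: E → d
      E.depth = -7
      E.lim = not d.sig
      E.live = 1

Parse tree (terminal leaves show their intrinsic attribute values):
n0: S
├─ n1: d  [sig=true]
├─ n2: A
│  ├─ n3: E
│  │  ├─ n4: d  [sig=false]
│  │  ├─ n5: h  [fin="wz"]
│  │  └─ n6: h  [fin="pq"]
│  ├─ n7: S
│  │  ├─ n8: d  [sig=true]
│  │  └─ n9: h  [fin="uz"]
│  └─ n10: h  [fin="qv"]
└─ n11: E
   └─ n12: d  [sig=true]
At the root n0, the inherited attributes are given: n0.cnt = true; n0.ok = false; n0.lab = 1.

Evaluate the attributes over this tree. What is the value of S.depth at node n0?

-8

1. n0.cnt = true  [given at root]
2. n0.ok = false  [given at root]
3. n0.lab = 1  [given at root]
4. n1.sig = true  [terminal]
5. n3.idx = 16  [16]
6. n4.sig = false  [terminal]
7. n5.fin = "wz"  [terminal]
8. n6.fin = "pq"  [terminal]
9. n3.depth = 14  [14]
10. n3.lim = true  [not d.sig]
11. n3.live = 6  [E.idx - 10]
12. n7.cnt = false  [E.depth > 14]
13. n7.ok = true  [E.depth == 14]
14. n7.lab = 28  [E.depth * 3 - 14]
15. n8.sig = true  [terminal]
16. n9.fin = "uz"  [terminal]
17. n7.depth = 6  [6]
18. n10.fin = "qv"  [terminal]
19. n2.depth = 13  [len(h.fin) + 11]
20. n2.off = 17  [E.depth + E.live - 3]
21. n2.sig = 22  [E.live + 16]
22. n11.idx = 25  [A.depth * 3 - 14]
23. n12.sig = true  [terminal]
24. n11.depth = -7  [-7]
25. n11.lim = false  [not d.sig]
26. n11.live = 1  [1]
27. n0.depth = -8  [A.off + A.depth - 38]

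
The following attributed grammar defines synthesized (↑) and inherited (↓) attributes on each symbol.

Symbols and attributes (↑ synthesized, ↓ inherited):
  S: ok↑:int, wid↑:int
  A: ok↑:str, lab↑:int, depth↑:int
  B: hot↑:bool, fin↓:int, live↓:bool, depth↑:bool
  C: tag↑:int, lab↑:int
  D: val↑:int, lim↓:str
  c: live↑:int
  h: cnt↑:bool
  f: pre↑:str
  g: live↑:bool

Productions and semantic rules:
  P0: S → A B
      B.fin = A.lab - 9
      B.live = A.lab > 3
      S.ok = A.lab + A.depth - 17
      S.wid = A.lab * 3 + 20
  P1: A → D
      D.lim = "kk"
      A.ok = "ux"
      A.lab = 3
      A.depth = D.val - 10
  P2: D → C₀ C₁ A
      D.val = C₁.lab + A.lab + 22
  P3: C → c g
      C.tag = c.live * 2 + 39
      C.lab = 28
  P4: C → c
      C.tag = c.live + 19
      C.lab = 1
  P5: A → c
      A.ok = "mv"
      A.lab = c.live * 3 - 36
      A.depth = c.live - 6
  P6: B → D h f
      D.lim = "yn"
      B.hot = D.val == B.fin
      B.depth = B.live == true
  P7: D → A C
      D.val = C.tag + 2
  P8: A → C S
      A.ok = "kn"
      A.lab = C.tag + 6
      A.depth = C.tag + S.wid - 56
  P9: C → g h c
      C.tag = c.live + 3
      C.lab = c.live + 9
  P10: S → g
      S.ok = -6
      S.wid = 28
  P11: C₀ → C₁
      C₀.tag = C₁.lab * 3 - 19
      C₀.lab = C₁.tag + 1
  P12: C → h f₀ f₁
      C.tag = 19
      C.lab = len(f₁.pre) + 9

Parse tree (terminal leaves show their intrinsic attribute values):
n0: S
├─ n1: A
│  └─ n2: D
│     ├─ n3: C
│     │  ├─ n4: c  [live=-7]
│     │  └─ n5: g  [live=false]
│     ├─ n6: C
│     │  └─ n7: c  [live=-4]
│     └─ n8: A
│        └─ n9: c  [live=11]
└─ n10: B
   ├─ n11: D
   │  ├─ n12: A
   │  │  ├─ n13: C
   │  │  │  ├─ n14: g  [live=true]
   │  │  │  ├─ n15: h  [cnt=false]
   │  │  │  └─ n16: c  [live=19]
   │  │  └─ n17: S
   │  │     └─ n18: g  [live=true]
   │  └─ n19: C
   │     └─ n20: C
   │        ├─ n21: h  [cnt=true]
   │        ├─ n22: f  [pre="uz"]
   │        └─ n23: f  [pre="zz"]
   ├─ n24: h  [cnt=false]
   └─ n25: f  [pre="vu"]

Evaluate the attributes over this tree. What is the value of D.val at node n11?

1. n2.lim = "kk"  ["kk"]
2. n4.live = -7  [terminal]
3. n5.live = false  [terminal]
4. n3.tag = 25  [c.live * 2 + 39]
5. n3.lab = 28  [28]
6. n7.live = -4  [terminal]
7. n6.tag = 15  [c.live + 19]
8. n6.lab = 1  [1]
9. n9.live = 11  [terminal]
10. n8.ok = "mv"  ["mv"]
11. n8.lab = -3  [c.live * 3 - 36]
12. n8.depth = 5  [c.live - 6]
13. n2.val = 20  [C₁.lab + A.lab + 22]
14. n1.ok = "ux"  ["ux"]
15. n1.lab = 3  [3]
16. n1.depth = 10  [D.val - 10]
17. n10.fin = -6  [A.lab - 9]
18. n10.live = false  [A.lab > 3]
19. n11.lim = "yn"  ["yn"]
20. n14.live = true  [terminal]
21. n15.cnt = false  [terminal]
22. n16.live = 19  [terminal]
23. n13.tag = 22  [c.live + 3]
24. n13.lab = 28  [c.live + 9]
25. n18.live = true  [terminal]
26. n17.ok = -6  [-6]
27. n17.wid = 28  [28]
28. n12.ok = "kn"  ["kn"]
29. n12.lab = 28  [C.tag + 6]
30. n12.depth = -6  [C.tag + S.wid - 56]
31. n21.cnt = true  [terminal]
32. n22.pre = "uz"  [terminal]
33. n23.pre = "zz"  [terminal]
34. n20.tag = 19  [19]
35. n20.lab = 11  [len(f₁.pre) + 9]
36. n19.tag = 14  [C₁.lab * 3 - 19]
37. n19.lab = 20  [C₁.tag + 1]
38. n11.val = 16  [C.tag + 2]
39. n24.cnt = false  [terminal]
40. n25.pre = "vu"  [terminal]
41. n10.hot = false  [D.val == B.fin]
42. n10.depth = false  [B.live == true]
43. n0.ok = -4  [A.lab + A.depth - 17]
44. n0.wid = 29  [A.lab * 3 + 20]

16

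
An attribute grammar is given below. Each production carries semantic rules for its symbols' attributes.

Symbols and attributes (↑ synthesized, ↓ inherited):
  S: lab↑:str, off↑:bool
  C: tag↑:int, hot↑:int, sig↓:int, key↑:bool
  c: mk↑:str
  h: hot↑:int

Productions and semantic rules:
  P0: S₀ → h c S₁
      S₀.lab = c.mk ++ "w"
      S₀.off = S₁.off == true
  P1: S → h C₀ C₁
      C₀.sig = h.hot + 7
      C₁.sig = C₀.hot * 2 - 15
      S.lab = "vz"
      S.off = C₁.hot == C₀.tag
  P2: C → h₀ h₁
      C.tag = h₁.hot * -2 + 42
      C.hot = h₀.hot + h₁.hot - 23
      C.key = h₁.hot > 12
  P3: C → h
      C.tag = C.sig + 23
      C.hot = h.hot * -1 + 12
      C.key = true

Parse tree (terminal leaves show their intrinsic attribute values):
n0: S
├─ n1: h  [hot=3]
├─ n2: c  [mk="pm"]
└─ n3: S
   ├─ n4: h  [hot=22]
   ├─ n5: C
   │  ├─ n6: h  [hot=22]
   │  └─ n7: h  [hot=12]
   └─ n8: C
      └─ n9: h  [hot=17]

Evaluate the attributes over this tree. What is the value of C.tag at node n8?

1. n1.hot = 3  [terminal]
2. n2.mk = "pm"  [terminal]
3. n4.hot = 22  [terminal]
4. n5.sig = 29  [h.hot + 7]
5. n6.hot = 22  [terminal]
6. n7.hot = 12  [terminal]
7. n5.tag = 18  [h₁.hot * -2 + 42]
8. n5.hot = 11  [h₀.hot + h₁.hot - 23]
9. n5.key = false  [h₁.hot > 12]
10. n8.sig = 7  [C₀.hot * 2 - 15]
11. n9.hot = 17  [terminal]
12. n8.tag = 30  [C.sig + 23]
13. n8.hot = -5  [h.hot * -1 + 12]
14. n8.key = true  [true]
15. n3.lab = "vz"  ["vz"]
16. n3.off = false  [C₁.hot == C₀.tag]
17. n0.lab = "pmw"  [c.mk ++ "w"]
18. n0.off = false  [S₁.off == true]

30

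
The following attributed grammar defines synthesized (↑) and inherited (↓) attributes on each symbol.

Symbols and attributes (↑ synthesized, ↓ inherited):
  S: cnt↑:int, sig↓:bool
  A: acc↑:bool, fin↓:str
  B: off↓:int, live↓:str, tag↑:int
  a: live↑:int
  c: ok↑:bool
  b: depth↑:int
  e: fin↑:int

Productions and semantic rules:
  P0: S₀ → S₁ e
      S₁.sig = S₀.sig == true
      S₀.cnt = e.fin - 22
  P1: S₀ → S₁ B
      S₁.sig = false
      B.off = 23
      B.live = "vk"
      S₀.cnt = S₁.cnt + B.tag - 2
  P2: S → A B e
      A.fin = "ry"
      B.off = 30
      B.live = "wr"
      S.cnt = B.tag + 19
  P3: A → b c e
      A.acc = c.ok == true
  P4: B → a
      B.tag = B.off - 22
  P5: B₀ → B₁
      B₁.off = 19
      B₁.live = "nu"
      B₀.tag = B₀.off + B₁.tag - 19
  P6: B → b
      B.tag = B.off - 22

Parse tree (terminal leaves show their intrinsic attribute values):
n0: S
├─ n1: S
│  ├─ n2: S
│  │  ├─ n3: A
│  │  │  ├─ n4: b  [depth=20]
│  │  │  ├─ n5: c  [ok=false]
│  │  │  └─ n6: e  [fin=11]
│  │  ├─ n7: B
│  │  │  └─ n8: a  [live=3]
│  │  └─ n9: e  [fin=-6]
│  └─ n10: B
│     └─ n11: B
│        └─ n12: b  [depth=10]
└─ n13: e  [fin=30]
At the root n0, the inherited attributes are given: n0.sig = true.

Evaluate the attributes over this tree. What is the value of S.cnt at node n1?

1. n0.sig = true  [given at root]
2. n1.sig = true  [S₀.sig == true]
3. n2.sig = false  [false]
4. n3.fin = "ry"  ["ry"]
5. n4.depth = 20  [terminal]
6. n5.ok = false  [terminal]
7. n6.fin = 11  [terminal]
8. n3.acc = false  [c.ok == true]
9. n7.off = 30  [30]
10. n7.live = "wr"  ["wr"]
11. n8.live = 3  [terminal]
12. n7.tag = 8  [B.off - 22]
13. n9.fin = -6  [terminal]
14. n2.cnt = 27  [B.tag + 19]
15. n10.off = 23  [23]
16. n10.live = "vk"  ["vk"]
17. n11.off = 19  [19]
18. n11.live = "nu"  ["nu"]
19. n12.depth = 10  [terminal]
20. n11.tag = -3  [B.off - 22]
21. n10.tag = 1  [B₀.off + B₁.tag - 19]
22. n1.cnt = 26  [S₁.cnt + B.tag - 2]
23. n13.fin = 30  [terminal]
24. n0.cnt = 8  [e.fin - 22]

26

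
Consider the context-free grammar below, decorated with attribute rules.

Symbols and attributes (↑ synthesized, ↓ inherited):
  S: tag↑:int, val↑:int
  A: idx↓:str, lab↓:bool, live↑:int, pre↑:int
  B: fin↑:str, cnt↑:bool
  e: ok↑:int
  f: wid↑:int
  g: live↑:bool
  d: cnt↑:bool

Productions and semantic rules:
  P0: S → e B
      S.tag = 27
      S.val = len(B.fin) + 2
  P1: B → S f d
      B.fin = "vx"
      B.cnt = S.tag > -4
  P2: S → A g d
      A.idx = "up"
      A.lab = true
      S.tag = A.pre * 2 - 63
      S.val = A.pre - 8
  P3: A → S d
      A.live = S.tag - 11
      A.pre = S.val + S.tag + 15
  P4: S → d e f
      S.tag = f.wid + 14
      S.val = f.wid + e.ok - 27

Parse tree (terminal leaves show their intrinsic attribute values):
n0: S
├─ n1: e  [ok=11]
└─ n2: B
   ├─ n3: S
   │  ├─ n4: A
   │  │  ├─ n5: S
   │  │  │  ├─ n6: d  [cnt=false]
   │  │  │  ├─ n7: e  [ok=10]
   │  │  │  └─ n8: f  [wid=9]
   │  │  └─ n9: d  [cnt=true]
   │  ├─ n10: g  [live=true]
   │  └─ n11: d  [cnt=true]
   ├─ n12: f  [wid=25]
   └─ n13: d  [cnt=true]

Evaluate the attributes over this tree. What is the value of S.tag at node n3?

-3

1. n1.ok = 11  [terminal]
2. n4.idx = "up"  ["up"]
3. n4.lab = true  [true]
4. n6.cnt = false  [terminal]
5. n7.ok = 10  [terminal]
6. n8.wid = 9  [terminal]
7. n5.tag = 23  [f.wid + 14]
8. n5.val = -8  [f.wid + e.ok - 27]
9. n9.cnt = true  [terminal]
10. n4.live = 12  [S.tag - 11]
11. n4.pre = 30  [S.val + S.tag + 15]
12. n10.live = true  [terminal]
13. n11.cnt = true  [terminal]
14. n3.tag = -3  [A.pre * 2 - 63]
15. n3.val = 22  [A.pre - 8]
16. n12.wid = 25  [terminal]
17. n13.cnt = true  [terminal]
18. n2.fin = "vx"  ["vx"]
19. n2.cnt = true  [S.tag > -4]
20. n0.tag = 27  [27]
21. n0.val = 4  [len(B.fin) + 2]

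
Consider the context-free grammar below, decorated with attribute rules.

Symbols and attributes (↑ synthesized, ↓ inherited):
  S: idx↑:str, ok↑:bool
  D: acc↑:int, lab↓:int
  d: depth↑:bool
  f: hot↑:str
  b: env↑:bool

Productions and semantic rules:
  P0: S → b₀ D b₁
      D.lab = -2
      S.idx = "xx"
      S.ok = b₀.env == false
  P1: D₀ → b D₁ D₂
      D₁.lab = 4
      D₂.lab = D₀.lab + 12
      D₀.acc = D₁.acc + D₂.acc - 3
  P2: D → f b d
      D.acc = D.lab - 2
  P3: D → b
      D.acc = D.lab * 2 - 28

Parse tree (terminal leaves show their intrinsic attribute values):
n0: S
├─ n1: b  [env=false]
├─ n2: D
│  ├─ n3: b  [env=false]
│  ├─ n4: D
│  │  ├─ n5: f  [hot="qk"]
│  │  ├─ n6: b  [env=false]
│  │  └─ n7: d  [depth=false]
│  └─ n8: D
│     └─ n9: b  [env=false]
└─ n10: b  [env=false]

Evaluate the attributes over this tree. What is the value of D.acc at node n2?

-9

1. n1.env = false  [terminal]
2. n2.lab = -2  [-2]
3. n3.env = false  [terminal]
4. n4.lab = 4  [4]
5. n5.hot = "qk"  [terminal]
6. n6.env = false  [terminal]
7. n7.depth = false  [terminal]
8. n4.acc = 2  [D.lab - 2]
9. n8.lab = 10  [D₀.lab + 12]
10. n9.env = false  [terminal]
11. n8.acc = -8  [D.lab * 2 - 28]
12. n2.acc = -9  [D₁.acc + D₂.acc - 3]
13. n10.env = false  [terminal]
14. n0.idx = "xx"  ["xx"]
15. n0.ok = true  [b₀.env == false]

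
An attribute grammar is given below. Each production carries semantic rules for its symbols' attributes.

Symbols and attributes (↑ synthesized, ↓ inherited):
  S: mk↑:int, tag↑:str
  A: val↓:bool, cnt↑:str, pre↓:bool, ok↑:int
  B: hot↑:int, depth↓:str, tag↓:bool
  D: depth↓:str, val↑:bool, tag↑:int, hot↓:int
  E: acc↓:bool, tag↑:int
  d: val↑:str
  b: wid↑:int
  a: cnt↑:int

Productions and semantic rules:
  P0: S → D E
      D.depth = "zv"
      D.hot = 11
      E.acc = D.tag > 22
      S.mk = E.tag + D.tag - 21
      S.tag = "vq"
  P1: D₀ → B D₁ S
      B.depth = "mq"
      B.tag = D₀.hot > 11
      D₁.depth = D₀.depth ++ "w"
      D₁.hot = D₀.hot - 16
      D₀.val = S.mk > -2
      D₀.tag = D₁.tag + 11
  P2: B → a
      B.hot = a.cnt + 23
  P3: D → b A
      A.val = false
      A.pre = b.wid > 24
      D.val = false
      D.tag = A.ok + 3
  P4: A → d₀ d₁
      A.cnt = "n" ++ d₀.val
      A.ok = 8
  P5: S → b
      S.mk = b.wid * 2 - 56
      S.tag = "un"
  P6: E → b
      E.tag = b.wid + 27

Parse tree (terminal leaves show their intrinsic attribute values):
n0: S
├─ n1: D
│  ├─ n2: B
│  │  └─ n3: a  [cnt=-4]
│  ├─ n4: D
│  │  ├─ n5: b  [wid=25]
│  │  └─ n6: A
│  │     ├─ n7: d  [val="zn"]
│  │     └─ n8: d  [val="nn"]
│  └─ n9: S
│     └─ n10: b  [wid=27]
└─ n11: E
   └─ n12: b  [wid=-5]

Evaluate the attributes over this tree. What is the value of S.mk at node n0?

1. n1.depth = "zv"  ["zv"]
2. n1.hot = 11  [11]
3. n2.depth = "mq"  ["mq"]
4. n2.tag = false  [D₀.hot > 11]
5. n3.cnt = -4  [terminal]
6. n2.hot = 19  [a.cnt + 23]
7. n4.depth = "zvw"  [D₀.depth ++ "w"]
8. n4.hot = -5  [D₀.hot - 16]
9. n5.wid = 25  [terminal]
10. n6.val = false  [false]
11. n6.pre = true  [b.wid > 24]
12. n7.val = "zn"  [terminal]
13. n8.val = "nn"  [terminal]
14. n6.cnt = "nzn"  ["n" ++ d₀.val]
15. n6.ok = 8  [8]
16. n4.val = false  [false]
17. n4.tag = 11  [A.ok + 3]
18. n10.wid = 27  [terminal]
19. n9.mk = -2  [b.wid * 2 - 56]
20. n9.tag = "un"  ["un"]
21. n1.val = false  [S.mk > -2]
22. n1.tag = 22  [D₁.tag + 11]
23. n11.acc = false  [D.tag > 22]
24. n12.wid = -5  [terminal]
25. n11.tag = 22  [b.wid + 27]
26. n0.mk = 23  [E.tag + D.tag - 21]
27. n0.tag = "vq"  ["vq"]

23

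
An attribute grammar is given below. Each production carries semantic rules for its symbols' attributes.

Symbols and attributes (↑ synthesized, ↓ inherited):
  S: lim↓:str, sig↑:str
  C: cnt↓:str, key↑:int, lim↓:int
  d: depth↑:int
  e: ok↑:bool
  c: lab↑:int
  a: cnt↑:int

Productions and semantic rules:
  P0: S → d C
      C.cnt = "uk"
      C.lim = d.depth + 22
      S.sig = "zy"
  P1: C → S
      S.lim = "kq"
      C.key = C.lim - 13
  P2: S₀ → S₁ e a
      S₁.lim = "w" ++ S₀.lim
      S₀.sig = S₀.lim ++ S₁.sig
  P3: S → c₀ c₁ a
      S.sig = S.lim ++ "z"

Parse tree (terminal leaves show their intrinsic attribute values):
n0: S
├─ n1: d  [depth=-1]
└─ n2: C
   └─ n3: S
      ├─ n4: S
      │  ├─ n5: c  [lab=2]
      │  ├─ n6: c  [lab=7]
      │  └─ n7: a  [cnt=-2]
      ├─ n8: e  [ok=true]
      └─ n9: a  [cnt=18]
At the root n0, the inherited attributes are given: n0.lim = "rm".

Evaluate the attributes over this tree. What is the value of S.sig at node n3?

1. n0.lim = "rm"  [given at root]
2. n1.depth = -1  [terminal]
3. n2.cnt = "uk"  ["uk"]
4. n2.lim = 21  [d.depth + 22]
5. n3.lim = "kq"  ["kq"]
6. n4.lim = "wkq"  ["w" ++ S₀.lim]
7. n5.lab = 2  [terminal]
8. n6.lab = 7  [terminal]
9. n7.cnt = -2  [terminal]
10. n4.sig = "wkqz"  [S.lim ++ "z"]
11. n8.ok = true  [terminal]
12. n9.cnt = 18  [terminal]
13. n3.sig = "kqwkqz"  [S₀.lim ++ S₁.sig]
14. n2.key = 8  [C.lim - 13]
15. n0.sig = "zy"  ["zy"]

"kqwkqz"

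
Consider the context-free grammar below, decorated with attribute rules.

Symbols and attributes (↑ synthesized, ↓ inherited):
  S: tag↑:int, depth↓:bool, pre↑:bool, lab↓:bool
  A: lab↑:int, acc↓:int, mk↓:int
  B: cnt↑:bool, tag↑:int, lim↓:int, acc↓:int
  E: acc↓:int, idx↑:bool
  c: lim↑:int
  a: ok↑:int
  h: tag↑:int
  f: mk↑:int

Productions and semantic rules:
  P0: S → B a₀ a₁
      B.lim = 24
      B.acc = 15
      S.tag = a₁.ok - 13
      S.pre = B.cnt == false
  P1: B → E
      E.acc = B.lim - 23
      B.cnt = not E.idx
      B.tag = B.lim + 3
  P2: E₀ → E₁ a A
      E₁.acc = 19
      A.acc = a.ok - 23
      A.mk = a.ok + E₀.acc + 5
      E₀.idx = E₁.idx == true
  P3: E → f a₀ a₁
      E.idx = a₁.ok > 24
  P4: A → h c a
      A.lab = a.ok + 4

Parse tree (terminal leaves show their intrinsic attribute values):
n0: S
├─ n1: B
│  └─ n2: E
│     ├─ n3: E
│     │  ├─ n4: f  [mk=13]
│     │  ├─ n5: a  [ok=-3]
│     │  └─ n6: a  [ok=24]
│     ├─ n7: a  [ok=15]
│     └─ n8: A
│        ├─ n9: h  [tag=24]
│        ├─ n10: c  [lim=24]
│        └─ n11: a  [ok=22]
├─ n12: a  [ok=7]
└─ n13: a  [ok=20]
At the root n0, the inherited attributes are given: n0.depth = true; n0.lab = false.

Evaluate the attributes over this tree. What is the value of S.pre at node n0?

1. n0.depth = true  [given at root]
2. n0.lab = false  [given at root]
3. n1.lim = 24  [24]
4. n1.acc = 15  [15]
5. n2.acc = 1  [B.lim - 23]
6. n3.acc = 19  [19]
7. n4.mk = 13  [terminal]
8. n5.ok = -3  [terminal]
9. n6.ok = 24  [terminal]
10. n3.idx = false  [a₁.ok > 24]
11. n7.ok = 15  [terminal]
12. n8.acc = -8  [a.ok - 23]
13. n8.mk = 21  [a.ok + E₀.acc + 5]
14. n9.tag = 24  [terminal]
15. n10.lim = 24  [terminal]
16. n11.ok = 22  [terminal]
17. n8.lab = 26  [a.ok + 4]
18. n2.idx = false  [E₁.idx == true]
19. n1.cnt = true  [not E.idx]
20. n1.tag = 27  [B.lim + 3]
21. n12.ok = 7  [terminal]
22. n13.ok = 20  [terminal]
23. n0.tag = 7  [a₁.ok - 13]
24. n0.pre = false  [B.cnt == false]

false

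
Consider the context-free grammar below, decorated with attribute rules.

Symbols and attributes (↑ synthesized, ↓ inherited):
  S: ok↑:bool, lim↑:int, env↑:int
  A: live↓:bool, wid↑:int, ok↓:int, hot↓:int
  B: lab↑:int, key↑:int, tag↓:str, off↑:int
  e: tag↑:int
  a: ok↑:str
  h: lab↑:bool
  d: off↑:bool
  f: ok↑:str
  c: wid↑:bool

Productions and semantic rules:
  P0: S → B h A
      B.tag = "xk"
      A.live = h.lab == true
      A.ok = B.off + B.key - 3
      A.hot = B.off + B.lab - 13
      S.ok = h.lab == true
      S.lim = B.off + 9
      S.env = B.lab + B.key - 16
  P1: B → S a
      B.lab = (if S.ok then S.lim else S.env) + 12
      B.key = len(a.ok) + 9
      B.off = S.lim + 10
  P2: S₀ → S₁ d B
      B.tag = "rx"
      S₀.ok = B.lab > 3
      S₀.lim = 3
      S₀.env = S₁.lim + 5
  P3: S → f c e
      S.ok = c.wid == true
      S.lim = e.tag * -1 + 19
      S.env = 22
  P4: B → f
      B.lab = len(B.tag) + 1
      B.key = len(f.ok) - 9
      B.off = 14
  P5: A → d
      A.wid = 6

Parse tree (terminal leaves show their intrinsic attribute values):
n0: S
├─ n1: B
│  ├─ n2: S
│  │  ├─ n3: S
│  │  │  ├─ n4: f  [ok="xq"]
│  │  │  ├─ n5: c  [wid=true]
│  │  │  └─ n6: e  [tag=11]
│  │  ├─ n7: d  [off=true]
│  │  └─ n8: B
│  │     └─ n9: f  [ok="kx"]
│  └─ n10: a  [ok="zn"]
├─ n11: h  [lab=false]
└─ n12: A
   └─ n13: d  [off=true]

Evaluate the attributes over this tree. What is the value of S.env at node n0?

20

1. n1.tag = "xk"  ["xk"]
2. n4.ok = "xq"  [terminal]
3. n5.wid = true  [terminal]
4. n6.tag = 11  [terminal]
5. n3.ok = true  [c.wid == true]
6. n3.lim = 8  [e.tag * -1 + 19]
7. n3.env = 22  [22]
8. n7.off = true  [terminal]
9. n8.tag = "rx"  ["rx"]
10. n9.ok = "kx"  [terminal]
11. n8.lab = 3  [len(B.tag) + 1]
12. n8.key = -7  [len(f.ok) - 9]
13. n8.off = 14  [14]
14. n2.ok = false  [B.lab > 3]
15. n2.lim = 3  [3]
16. n2.env = 13  [S₁.lim + 5]
17. n10.ok = "zn"  [terminal]
18. n1.lab = 25  [(if S.ok then S.lim else S.env) + 12]
19. n1.key = 11  [len(a.ok) + 9]
20. n1.off = 13  [S.lim + 10]
21. n11.lab = false  [terminal]
22. n12.live = false  [h.lab == true]
23. n12.ok = 21  [B.off + B.key - 3]
24. n12.hot = 25  [B.off + B.lab - 13]
25. n13.off = true  [terminal]
26. n12.wid = 6  [6]
27. n0.ok = false  [h.lab == true]
28. n0.lim = 22  [B.off + 9]
29. n0.env = 20  [B.lab + B.key - 16]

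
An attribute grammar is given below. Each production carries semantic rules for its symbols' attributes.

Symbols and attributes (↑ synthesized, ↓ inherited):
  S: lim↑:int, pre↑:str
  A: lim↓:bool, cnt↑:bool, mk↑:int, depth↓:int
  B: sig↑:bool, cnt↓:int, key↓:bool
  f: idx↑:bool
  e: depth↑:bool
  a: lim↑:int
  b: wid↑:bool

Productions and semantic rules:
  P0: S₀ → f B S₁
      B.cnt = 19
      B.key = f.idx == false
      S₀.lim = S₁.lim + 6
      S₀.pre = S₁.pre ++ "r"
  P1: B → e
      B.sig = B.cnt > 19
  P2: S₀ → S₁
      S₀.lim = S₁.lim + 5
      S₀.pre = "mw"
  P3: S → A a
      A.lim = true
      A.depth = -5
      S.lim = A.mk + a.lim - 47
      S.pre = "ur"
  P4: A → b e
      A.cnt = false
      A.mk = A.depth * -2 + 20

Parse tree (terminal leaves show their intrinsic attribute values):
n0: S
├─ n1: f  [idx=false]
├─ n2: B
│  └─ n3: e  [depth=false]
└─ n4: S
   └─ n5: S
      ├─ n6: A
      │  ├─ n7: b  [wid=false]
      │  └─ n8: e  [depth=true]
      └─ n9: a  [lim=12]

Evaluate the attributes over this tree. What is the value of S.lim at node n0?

6

1. n1.idx = false  [terminal]
2. n2.cnt = 19  [19]
3. n2.key = true  [f.idx == false]
4. n3.depth = false  [terminal]
5. n2.sig = false  [B.cnt > 19]
6. n6.lim = true  [true]
7. n6.depth = -5  [-5]
8. n7.wid = false  [terminal]
9. n8.depth = true  [terminal]
10. n6.cnt = false  [false]
11. n6.mk = 30  [A.depth * -2 + 20]
12. n9.lim = 12  [terminal]
13. n5.lim = -5  [A.mk + a.lim - 47]
14. n5.pre = "ur"  ["ur"]
15. n4.lim = 0  [S₁.lim + 5]
16. n4.pre = "mw"  ["mw"]
17. n0.lim = 6  [S₁.lim + 6]
18. n0.pre = "mwr"  [S₁.pre ++ "r"]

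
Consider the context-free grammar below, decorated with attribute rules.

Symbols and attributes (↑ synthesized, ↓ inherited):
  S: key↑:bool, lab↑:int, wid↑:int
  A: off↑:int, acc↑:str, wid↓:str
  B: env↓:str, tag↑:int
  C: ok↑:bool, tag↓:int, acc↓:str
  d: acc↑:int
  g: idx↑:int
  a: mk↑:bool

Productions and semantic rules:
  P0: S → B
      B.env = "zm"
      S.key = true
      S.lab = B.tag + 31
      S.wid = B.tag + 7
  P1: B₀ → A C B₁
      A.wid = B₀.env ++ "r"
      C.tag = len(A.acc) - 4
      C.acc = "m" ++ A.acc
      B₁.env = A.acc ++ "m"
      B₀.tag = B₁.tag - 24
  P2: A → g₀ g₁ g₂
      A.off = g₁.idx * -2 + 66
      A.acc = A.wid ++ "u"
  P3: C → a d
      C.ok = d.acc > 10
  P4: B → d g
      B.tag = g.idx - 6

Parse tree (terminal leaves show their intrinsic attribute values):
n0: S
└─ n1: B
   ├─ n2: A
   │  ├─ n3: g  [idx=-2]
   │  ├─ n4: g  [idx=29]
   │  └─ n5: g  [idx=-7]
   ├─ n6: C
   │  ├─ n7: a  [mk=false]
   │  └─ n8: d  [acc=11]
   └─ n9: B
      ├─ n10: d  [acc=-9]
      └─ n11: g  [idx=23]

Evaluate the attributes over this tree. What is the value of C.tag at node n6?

1. n1.env = "zm"  ["zm"]
2. n2.wid = "zmr"  [B₀.env ++ "r"]
3. n3.idx = -2  [terminal]
4. n4.idx = 29  [terminal]
5. n5.idx = -7  [terminal]
6. n2.off = 8  [g₁.idx * -2 + 66]
7. n2.acc = "zmru"  [A.wid ++ "u"]
8. n6.tag = 0  [len(A.acc) - 4]
9. n6.acc = "mzmru"  ["m" ++ A.acc]
10. n7.mk = false  [terminal]
11. n8.acc = 11  [terminal]
12. n6.ok = true  [d.acc > 10]
13. n9.env = "zmrum"  [A.acc ++ "m"]
14. n10.acc = -9  [terminal]
15. n11.idx = 23  [terminal]
16. n9.tag = 17  [g.idx - 6]
17. n1.tag = -7  [B₁.tag - 24]
18. n0.key = true  [true]
19. n0.lab = 24  [B.tag + 31]
20. n0.wid = 0  [B.tag + 7]

0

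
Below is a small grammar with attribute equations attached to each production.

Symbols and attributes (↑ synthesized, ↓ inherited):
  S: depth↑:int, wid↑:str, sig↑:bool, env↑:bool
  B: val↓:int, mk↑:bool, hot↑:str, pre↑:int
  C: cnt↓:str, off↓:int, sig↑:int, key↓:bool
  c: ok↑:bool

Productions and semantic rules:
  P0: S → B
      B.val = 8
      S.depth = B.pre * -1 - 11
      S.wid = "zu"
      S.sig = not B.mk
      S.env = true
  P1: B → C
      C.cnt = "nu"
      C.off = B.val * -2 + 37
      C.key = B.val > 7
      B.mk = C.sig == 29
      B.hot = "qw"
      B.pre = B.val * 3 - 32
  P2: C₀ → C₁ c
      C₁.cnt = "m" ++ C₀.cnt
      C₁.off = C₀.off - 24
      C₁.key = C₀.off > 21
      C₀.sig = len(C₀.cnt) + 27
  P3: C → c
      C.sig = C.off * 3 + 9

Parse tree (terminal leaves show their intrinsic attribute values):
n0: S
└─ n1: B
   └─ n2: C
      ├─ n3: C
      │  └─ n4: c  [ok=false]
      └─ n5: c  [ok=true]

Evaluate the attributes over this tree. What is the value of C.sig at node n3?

0

1. n1.val = 8  [8]
2. n2.cnt = "nu"  ["nu"]
3. n2.off = 21  [B.val * -2 + 37]
4. n2.key = true  [B.val > 7]
5. n3.cnt = "mnu"  ["m" ++ C₀.cnt]
6. n3.off = -3  [C₀.off - 24]
7. n3.key = false  [C₀.off > 21]
8. n4.ok = false  [terminal]
9. n3.sig = 0  [C.off * 3 + 9]
10. n5.ok = true  [terminal]
11. n2.sig = 29  [len(C₀.cnt) + 27]
12. n1.mk = true  [C.sig == 29]
13. n1.hot = "qw"  ["qw"]
14. n1.pre = -8  [B.val * 3 - 32]
15. n0.depth = -3  [B.pre * -1 - 11]
16. n0.wid = "zu"  ["zu"]
17. n0.sig = false  [not B.mk]
18. n0.env = true  [true]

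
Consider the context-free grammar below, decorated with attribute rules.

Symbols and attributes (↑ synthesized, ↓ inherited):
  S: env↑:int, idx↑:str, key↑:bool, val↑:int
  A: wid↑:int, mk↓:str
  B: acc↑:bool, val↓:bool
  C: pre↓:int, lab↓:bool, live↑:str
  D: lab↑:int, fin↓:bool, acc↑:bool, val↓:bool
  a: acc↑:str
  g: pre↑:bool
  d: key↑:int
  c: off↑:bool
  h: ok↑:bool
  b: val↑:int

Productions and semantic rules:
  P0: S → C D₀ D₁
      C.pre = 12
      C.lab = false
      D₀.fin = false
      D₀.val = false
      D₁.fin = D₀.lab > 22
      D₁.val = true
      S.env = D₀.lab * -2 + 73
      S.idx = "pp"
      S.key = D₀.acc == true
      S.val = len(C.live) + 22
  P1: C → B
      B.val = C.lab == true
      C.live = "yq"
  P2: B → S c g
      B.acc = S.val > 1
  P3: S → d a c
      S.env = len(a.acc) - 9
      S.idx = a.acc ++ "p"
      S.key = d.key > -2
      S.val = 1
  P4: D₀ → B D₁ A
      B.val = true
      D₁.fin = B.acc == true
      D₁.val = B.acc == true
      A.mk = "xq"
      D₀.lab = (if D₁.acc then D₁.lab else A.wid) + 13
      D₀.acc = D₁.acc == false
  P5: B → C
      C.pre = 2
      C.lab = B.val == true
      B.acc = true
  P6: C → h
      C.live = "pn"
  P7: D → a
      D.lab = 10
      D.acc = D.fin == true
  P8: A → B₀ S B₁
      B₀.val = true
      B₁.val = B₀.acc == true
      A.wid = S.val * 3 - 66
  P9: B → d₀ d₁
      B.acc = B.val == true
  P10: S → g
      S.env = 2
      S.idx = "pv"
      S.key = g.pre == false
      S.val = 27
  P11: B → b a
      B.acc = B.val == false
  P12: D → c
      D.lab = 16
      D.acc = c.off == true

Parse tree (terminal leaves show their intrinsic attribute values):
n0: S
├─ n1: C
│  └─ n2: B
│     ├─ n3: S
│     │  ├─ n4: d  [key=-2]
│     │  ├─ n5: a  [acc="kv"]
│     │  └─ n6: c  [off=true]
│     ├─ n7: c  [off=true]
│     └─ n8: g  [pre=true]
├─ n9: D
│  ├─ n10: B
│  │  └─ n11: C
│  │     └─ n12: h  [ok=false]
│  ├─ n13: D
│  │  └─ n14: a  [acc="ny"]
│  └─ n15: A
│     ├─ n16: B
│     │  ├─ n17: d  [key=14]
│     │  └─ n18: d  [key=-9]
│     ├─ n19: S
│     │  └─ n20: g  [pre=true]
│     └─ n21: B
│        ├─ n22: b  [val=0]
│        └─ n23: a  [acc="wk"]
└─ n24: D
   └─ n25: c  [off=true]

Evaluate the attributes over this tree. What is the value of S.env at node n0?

1. n1.pre = 12  [12]
2. n1.lab = false  [false]
3. n2.val = false  [C.lab == true]
4. n4.key = -2  [terminal]
5. n5.acc = "kv"  [terminal]
6. n6.off = true  [terminal]
7. n3.env = -7  [len(a.acc) - 9]
8. n3.idx = "kvp"  [a.acc ++ "p"]
9. n3.key = false  [d.key > -2]
10. n3.val = 1  [1]
11. n7.off = true  [terminal]
12. n8.pre = true  [terminal]
13. n2.acc = false  [S.val > 1]
14. n1.live = "yq"  ["yq"]
15. n9.fin = false  [false]
16. n9.val = false  [false]
17. n10.val = true  [true]
18. n11.pre = 2  [2]
19. n11.lab = true  [B.val == true]
20. n12.ok = false  [terminal]
21. n11.live = "pn"  ["pn"]
22. n10.acc = true  [true]
23. n13.fin = true  [B.acc == true]
24. n13.val = true  [B.acc == true]
25. n14.acc = "ny"  [terminal]
26. n13.lab = 10  [10]
27. n13.acc = true  [D.fin == true]
28. n15.mk = "xq"  ["xq"]
29. n16.val = true  [true]
30. n17.key = 14  [terminal]
31. n18.key = -9  [terminal]
32. n16.acc = true  [B.val == true]
33. n20.pre = true  [terminal]
34. n19.env = 2  [2]
35. n19.idx = "pv"  ["pv"]
36. n19.key = false  [g.pre == false]
37. n19.val = 27  [27]
38. n21.val = true  [B₀.acc == true]
39. n22.val = 0  [terminal]
40. n23.acc = "wk"  [terminal]
41. n21.acc = false  [B.val == false]
42. n15.wid = 15  [S.val * 3 - 66]
43. n9.lab = 23  [(if D₁.acc then D₁.lab else A.wid) + 13]
44. n9.acc = false  [D₁.acc == false]
45. n24.fin = true  [D₀.lab > 22]
46. n24.val = true  [true]
47. n25.off = true  [terminal]
48. n24.lab = 16  [16]
49. n24.acc = true  [c.off == true]
50. n0.env = 27  [D₀.lab * -2 + 73]
51. n0.idx = "pp"  ["pp"]
52. n0.key = false  [D₀.acc == true]
53. n0.val = 24  [len(C.live) + 22]

27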